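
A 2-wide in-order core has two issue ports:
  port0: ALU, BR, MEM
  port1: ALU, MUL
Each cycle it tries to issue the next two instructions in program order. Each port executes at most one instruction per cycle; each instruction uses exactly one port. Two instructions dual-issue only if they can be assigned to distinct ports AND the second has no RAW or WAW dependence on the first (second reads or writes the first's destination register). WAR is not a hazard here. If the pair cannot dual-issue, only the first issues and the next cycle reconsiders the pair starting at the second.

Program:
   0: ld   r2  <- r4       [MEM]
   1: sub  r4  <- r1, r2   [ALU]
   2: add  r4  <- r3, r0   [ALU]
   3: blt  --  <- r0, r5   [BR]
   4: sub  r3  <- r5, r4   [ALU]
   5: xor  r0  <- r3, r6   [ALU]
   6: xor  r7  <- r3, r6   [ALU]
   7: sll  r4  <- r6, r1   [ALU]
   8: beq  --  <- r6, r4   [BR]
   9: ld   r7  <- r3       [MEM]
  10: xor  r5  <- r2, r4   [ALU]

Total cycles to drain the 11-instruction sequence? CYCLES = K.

CYCLES = 8

c0: i0 ld  RAW r2
c1: i1 sub  WAW r4
c2: i2+i3 add/blt  dual
c3: i4 sub  RAW r3
c4: i5+i6 xor/xor  dual
c5: i7 sll  RAW r4
c6: i8 beq  no-port BR/MEM
c7: i9+i10 ld/xor  dual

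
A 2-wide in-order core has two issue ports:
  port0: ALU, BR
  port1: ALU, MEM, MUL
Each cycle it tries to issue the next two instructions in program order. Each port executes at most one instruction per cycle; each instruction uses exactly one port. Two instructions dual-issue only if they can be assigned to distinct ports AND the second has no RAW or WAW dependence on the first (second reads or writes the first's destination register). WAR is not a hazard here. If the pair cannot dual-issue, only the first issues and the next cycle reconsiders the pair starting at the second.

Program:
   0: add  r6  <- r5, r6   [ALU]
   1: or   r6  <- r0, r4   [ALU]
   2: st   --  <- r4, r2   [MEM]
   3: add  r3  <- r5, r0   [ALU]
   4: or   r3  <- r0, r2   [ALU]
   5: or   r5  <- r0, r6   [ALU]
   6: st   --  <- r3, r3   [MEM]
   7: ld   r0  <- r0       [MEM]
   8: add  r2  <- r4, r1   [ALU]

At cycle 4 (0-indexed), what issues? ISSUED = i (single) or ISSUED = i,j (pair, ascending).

ISSUED = 6

#0 head=0: add.ALU i0 WAW r6
#1 head=1: or.ALU;st.MEM i1,i2 pair
#2 head=3: add.ALU i3 WAW r3
#3 head=4: or.ALU;or.ALU i4,i5 pair
#4 head=6: st.MEM i6 no-port MEM/MEM
#5 head=7: ld.MEM;add.ALU i7,i8 pair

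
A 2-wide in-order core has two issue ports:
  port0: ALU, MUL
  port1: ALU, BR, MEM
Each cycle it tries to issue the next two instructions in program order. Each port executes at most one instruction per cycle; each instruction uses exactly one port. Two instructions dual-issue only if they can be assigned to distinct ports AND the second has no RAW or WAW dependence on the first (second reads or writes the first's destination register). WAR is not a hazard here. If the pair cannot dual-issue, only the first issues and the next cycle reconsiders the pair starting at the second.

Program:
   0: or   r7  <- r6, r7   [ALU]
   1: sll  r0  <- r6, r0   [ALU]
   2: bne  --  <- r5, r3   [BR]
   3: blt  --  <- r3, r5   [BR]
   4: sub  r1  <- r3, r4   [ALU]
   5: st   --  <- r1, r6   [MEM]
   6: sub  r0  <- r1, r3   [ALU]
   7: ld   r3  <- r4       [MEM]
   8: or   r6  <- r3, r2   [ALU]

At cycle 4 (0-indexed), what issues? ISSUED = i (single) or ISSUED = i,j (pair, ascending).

ISSUED = 7

0. or;sll @i0&i1  | pair
1. bne @i2  | no-port BR/BR
2. blt;sub @i3&i4  | pair
3. st;sub @i5&i6  | pair
4. ld @i7  | RAW r3
5. or @i8  | tail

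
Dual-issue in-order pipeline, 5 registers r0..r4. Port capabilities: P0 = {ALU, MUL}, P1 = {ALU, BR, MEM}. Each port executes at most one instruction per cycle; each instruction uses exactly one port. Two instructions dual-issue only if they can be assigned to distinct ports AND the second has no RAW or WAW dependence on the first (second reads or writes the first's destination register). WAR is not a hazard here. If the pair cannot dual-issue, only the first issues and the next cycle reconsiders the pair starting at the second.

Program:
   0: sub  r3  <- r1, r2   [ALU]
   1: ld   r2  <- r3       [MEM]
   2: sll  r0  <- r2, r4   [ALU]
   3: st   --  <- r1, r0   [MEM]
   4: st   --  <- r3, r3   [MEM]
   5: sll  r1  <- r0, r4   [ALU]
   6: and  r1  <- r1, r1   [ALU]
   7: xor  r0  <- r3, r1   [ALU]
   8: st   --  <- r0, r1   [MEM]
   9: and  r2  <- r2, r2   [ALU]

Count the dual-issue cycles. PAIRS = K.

  cy0 -> i0 (sub) RAW r3
  cy1 -> i1 (ld) RAW r2
  cy2 -> i2 (sll) RAW r0
  cy3 -> i3 (st) no-port MEM/MEM
  cy4 -> i4,i5 (st sll) pair
  cy5 -> i6 (and) RAW r1
  cy6 -> i7 (xor) RAW r0
  cy7 -> i8,i9 (st and) pair

PAIRS = 2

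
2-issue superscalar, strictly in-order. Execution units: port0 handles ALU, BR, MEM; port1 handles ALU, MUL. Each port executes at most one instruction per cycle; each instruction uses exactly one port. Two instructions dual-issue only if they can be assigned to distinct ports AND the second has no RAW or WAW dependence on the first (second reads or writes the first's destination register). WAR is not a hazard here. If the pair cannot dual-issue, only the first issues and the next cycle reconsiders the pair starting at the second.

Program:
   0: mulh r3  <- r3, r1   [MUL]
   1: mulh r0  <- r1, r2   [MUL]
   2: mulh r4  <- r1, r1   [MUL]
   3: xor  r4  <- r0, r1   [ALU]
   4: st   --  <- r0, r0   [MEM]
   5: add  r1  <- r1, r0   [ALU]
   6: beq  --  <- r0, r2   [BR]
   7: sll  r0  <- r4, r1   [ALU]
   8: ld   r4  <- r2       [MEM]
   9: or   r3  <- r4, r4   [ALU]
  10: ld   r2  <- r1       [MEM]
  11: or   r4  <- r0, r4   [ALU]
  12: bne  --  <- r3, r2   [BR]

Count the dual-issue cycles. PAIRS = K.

PAIRS = 5

t=0 i0:mulh.MUL ; no-port MUL/MUL
t=1 i1:mulh.MUL ; no-port MUL/MUL
t=2 i2:mulh.MUL ; WAW r4
t=3 i3/i4:xor.ALU+st.MEM ; 2-wide
t=4 i5/i6:add.ALU+beq.BR ; 2-wide
t=5 i7/i8:sll.ALU+ld.MEM ; 2-wide
t=6 i9/i10:or.ALU+ld.MEM ; 2-wide
t=7 i11/i12:or.ALU+bne.BR ; 2-wide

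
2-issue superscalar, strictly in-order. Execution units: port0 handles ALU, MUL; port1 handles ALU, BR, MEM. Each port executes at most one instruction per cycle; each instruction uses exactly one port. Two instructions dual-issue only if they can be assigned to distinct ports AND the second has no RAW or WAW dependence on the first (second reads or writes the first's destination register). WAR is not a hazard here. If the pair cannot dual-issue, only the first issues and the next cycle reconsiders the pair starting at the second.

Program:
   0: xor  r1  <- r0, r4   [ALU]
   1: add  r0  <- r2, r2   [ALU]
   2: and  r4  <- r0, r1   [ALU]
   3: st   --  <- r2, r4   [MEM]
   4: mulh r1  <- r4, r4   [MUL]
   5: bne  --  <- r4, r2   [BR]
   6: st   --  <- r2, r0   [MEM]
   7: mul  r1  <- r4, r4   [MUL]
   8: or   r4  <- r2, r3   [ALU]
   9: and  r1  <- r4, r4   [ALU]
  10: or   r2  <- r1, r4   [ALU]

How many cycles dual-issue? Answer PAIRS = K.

PAIRS = 3

0. xor.ALU+add.ALU @i0+i1  | pair
1. and.ALU @i2  | RAW r4
2. st.MEM+mulh.MUL @i3+i4  | pair
3. bne.BR @i5  | no-port BR/MEM
4. st.MEM+mul.MUL @i6+i7  | pair
5. or.ALU @i8  | RAW r4
6. and.ALU @i9  | RAW r1
7. or.ALU @i10  | tail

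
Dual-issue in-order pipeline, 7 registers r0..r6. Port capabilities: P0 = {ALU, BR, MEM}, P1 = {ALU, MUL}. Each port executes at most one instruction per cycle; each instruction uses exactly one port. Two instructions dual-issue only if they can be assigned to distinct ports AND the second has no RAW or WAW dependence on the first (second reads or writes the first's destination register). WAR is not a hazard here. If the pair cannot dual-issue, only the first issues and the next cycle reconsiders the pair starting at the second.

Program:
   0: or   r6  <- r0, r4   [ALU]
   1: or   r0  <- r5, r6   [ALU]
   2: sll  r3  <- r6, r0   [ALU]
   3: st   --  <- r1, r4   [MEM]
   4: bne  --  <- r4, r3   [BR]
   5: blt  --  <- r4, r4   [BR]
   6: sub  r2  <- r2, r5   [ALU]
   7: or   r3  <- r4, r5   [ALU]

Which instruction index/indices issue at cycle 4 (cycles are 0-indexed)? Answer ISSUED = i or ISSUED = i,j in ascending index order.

ISSUED = 5,6

0. or.ALU @i0  | RAW r6
1. or.ALU @i1  | RAW r0
2. sll.ALU+st.MEM @i2&i3  | 2-wide
3. bne.BR @i4  | no-port BR/BR
4. blt.BR+sub.ALU @i5&i6  | 2-wide
5. or.ALU @i7  | tail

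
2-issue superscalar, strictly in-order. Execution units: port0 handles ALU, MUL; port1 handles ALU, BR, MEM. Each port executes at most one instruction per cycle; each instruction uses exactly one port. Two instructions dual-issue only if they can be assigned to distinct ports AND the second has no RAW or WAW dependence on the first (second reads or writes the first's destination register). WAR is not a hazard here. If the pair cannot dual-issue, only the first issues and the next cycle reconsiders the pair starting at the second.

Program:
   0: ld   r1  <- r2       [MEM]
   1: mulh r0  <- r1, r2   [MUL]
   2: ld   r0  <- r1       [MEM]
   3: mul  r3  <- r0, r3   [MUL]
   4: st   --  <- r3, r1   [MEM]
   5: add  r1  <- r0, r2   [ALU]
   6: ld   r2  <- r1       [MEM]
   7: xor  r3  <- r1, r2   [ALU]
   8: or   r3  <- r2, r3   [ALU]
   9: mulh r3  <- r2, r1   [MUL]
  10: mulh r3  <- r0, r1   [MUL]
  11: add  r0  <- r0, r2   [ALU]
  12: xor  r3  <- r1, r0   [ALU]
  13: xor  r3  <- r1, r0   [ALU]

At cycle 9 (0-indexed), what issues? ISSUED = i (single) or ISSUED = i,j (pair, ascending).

ISSUED = 10,11

  cy0 -> i0 (ld) RAW r1
  cy1 -> i1 (mulh) WAW r0
  cy2 -> i2 (ld) RAW r0
  cy3 -> i3 (mul) RAW r3
  cy4 -> i4+i5 (st;add) pair
  cy5 -> i6 (ld) RAW r2
  cy6 -> i7 (xor) RAW+WAW r3
  cy7 -> i8 (or) WAW r3
  cy8 -> i9 (mulh) no-port MUL/MUL
  cy9 -> i10+i11 (mulh;add) pair
  cy10 -> i12 (xor) WAW r3
  cy11 -> i13 (xor) tail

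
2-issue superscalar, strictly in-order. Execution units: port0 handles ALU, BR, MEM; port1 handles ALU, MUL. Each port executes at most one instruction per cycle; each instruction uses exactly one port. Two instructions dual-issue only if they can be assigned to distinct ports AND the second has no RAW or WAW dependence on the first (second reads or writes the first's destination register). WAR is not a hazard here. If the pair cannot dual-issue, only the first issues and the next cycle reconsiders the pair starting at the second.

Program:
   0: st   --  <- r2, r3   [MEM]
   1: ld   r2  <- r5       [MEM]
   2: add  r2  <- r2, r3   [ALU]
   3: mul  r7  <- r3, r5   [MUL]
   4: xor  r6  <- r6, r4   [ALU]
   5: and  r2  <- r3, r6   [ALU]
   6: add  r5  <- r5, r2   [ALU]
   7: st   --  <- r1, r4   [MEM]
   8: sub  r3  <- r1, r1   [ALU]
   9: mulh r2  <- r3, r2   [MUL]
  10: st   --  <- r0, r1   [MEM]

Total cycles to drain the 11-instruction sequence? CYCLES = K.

CYCLES = 8

t=0 i0:st.MEM ; no-port MEM/MEM
t=1 i1:ld.MEM ; RAW+WAW r2
t=2 i2/i3:add.ALU+mul.MUL ; pair
t=3 i4:xor.ALU ; RAW r6
t=4 i5:and.ALU ; RAW r2
t=5 i6/i7:add.ALU+st.MEM ; pair
t=6 i8:sub.ALU ; RAW r3
t=7 i9/i10:mulh.MUL+st.MEM ; pair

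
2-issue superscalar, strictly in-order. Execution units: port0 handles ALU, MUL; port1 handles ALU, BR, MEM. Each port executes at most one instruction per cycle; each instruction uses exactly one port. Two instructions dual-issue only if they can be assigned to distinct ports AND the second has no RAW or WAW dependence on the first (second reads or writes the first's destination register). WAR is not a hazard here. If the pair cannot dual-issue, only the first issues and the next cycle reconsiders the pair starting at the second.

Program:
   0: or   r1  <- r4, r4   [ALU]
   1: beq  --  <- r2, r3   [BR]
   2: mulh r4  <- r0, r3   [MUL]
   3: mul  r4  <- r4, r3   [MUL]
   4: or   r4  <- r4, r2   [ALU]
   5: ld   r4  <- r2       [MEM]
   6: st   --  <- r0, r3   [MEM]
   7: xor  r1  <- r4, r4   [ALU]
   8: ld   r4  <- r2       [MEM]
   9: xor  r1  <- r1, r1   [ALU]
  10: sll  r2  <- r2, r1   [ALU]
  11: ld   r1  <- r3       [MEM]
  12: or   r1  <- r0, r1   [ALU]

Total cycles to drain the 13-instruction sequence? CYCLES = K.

CYCLES = 9

  cy0 -> i0+i1 (or+beq) 2-wide
  cy1 -> i2 (mulh) no-port MUL/MUL
  cy2 -> i3 (mul) RAW+WAW r4
  cy3 -> i4 (or) WAW r4
  cy4 -> i5 (ld) no-port MEM/MEM
  cy5 -> i6+i7 (st+xor) 2-wide
  cy6 -> i8+i9 (ld+xor) 2-wide
  cy7 -> i10+i11 (sll+ld) 2-wide
  cy8 -> i12 (or) tail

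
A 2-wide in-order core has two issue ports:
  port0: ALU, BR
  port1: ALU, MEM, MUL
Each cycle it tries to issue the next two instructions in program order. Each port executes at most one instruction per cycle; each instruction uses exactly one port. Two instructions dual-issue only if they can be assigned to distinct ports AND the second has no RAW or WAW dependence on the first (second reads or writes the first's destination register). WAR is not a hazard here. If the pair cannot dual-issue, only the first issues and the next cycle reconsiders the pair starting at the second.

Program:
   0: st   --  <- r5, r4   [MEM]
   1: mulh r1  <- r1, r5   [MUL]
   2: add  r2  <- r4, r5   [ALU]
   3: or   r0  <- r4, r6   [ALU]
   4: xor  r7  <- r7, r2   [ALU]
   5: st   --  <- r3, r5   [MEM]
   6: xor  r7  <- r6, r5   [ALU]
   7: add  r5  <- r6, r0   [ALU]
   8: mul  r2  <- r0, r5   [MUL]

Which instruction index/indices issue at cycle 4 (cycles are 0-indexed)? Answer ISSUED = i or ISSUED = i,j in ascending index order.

  cy0 -> i0 (st) no-port MEM/MUL
  cy1 -> i1+i2 (mulh;add) dual
  cy2 -> i3+i4 (or;xor) dual
  cy3 -> i5+i6 (st;xor) dual
  cy4 -> i7 (add) RAW r5
  cy5 -> i8 (mul) tail

ISSUED = 7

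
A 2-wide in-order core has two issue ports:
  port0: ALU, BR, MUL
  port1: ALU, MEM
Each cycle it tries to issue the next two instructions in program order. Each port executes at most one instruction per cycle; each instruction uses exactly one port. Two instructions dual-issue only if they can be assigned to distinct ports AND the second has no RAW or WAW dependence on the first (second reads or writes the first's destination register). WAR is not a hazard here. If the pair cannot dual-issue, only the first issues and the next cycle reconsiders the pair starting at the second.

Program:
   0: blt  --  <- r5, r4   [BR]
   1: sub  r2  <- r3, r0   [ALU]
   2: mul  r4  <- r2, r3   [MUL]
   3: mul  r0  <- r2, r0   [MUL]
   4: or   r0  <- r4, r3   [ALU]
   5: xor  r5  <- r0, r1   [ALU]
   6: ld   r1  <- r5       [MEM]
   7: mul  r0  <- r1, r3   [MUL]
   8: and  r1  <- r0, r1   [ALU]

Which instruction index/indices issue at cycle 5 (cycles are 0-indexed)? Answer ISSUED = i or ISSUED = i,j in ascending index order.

ISSUED = 6

c0: i0&i1 blt.BR sub.ALU  pair
c1: i2 mul.MUL  no-port MUL/MUL
c2: i3 mul.MUL  WAW r0
c3: i4 or.ALU  RAW r0
c4: i5 xor.ALU  RAW r5
c5: i6 ld.MEM  RAW r1
c6: i7 mul.MUL  RAW r0
c7: i8 and.ALU  tail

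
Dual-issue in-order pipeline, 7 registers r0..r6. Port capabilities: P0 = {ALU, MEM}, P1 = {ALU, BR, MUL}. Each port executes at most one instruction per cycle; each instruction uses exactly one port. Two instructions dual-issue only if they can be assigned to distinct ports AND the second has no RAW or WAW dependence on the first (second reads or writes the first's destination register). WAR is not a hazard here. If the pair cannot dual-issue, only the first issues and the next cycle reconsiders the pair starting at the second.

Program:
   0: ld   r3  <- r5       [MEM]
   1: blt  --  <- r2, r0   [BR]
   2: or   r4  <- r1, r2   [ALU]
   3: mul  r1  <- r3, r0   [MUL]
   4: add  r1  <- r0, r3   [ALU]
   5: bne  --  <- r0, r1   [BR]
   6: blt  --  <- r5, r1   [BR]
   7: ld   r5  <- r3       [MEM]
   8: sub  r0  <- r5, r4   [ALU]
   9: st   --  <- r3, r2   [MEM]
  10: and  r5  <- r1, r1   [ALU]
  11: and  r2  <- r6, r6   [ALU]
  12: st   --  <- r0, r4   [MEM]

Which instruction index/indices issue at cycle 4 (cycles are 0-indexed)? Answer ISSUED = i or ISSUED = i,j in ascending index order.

  cy0 -> i0&i1 (ld;blt) pair
  cy1 -> i2&i3 (or;mul) pair
  cy2 -> i4 (add) RAW r1
  cy3 -> i5 (bne) no-port BR/BR
  cy4 -> i6&i7 (blt;ld) pair
  cy5 -> i8&i9 (sub;st) pair
  cy6 -> i10&i11 (and;and) pair
  cy7 -> i12 (st) tail

ISSUED = 6,7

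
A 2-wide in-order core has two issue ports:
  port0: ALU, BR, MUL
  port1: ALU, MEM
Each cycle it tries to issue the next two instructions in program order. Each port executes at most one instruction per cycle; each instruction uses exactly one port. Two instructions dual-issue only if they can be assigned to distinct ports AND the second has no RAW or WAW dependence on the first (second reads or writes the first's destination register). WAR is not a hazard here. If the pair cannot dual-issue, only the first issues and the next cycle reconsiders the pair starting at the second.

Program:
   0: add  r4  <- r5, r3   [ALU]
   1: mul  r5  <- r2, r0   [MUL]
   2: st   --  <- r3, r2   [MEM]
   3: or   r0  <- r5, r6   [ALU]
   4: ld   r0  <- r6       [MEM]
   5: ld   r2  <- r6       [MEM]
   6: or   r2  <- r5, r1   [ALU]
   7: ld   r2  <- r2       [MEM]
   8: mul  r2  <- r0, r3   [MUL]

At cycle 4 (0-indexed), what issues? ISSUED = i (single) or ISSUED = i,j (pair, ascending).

ISSUED = 6

#0 head=0: add.ALU;mul.MUL i0+i1 dual
#1 head=2: st.MEM;or.ALU i2+i3 dual
#2 head=4: ld.MEM i4 no-port MEM/MEM
#3 head=5: ld.MEM i5 WAW r2
#4 head=6: or.ALU i6 RAW+WAW r2
#5 head=7: ld.MEM i7 WAW r2
#6 head=8: mul.MUL i8 tail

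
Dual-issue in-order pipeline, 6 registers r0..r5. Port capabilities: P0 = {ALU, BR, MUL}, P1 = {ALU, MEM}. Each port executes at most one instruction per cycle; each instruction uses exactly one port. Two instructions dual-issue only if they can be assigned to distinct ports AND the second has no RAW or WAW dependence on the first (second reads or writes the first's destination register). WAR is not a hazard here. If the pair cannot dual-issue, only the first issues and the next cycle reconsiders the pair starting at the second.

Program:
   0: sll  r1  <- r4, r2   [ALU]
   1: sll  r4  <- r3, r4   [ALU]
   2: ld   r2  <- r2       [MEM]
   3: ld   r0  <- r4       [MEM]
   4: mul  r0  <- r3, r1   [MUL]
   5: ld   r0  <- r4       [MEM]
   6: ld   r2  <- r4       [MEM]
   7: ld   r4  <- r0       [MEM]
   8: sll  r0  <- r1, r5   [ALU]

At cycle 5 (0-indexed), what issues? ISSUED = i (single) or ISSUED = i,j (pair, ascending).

ISSUED = 6

0. sll;sll @i0+i1  | dual
1. ld @i2  | no-port MEM/MEM
2. ld @i3  | WAW r0
3. mul @i4  | WAW r0
4. ld @i5  | no-port MEM/MEM
5. ld @i6  | no-port MEM/MEM
6. ld;sll @i7+i8  | dual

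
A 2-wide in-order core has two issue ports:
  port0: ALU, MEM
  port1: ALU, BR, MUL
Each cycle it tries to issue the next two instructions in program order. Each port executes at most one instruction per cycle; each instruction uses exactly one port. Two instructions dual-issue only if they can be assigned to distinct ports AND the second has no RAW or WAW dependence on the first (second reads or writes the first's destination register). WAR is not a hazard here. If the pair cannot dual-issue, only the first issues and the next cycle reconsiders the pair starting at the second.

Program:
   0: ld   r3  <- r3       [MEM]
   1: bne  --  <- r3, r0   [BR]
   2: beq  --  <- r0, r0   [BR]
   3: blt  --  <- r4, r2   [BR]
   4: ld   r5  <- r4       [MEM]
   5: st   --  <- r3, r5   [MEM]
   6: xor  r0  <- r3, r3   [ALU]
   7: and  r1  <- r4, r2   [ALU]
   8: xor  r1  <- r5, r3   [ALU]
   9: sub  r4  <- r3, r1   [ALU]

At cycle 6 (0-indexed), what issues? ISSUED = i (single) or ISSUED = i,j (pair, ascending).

ISSUED = 8

c0: i0 ld.MEM  RAW r3
c1: i1 bne.BR  no-port BR/BR
c2: i2 beq.BR  no-port BR/BR
c3: i3,i4 blt.BR+ld.MEM  pair
c4: i5,i6 st.MEM+xor.ALU  pair
c5: i7 and.ALU  WAW r1
c6: i8 xor.ALU  RAW r1
c7: i9 sub.ALU  tail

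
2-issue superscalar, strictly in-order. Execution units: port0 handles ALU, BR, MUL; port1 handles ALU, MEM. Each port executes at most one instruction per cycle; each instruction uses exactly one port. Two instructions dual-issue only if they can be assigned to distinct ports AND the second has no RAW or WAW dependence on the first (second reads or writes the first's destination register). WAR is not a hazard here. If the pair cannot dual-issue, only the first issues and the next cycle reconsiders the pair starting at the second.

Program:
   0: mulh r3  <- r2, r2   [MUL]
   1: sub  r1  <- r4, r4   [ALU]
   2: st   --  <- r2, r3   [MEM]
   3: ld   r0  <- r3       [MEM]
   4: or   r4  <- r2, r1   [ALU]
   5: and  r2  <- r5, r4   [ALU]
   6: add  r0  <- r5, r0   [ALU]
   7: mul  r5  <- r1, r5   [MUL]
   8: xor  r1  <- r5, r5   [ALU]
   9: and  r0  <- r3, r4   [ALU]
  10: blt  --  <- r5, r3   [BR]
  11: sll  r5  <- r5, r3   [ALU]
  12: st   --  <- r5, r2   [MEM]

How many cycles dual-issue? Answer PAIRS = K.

c0: i0/i1 mulh.MUL sub.ALU  2-wide
c1: i2 st.MEM  no-port MEM/MEM
c2: i3/i4 ld.MEM or.ALU  2-wide
c3: i5/i6 and.ALU add.ALU  2-wide
c4: i7 mul.MUL  RAW r5
c5: i8/i9 xor.ALU and.ALU  2-wide
c6: i10/i11 blt.BR sll.ALU  2-wide
c7: i12 st.MEM  tail

PAIRS = 5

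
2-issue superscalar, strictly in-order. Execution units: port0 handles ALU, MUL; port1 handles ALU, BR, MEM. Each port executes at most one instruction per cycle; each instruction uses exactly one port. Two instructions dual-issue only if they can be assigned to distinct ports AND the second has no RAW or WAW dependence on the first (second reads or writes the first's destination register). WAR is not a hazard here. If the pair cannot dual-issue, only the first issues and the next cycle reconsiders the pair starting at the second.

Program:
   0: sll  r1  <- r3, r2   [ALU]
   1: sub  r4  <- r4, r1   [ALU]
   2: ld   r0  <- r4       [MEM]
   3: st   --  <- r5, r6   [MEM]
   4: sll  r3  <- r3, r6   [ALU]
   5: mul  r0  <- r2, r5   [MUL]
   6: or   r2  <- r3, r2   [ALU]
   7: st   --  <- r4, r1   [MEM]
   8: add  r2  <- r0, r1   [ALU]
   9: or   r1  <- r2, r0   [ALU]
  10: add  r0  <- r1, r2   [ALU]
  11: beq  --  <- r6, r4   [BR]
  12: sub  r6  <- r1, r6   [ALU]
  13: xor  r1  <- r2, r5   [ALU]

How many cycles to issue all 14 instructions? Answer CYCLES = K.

CYCLES = 9

0. sll.ALU @i0  | RAW r1
1. sub.ALU @i1  | RAW r4
2. ld.MEM @i2  | no-port MEM/MEM
3. st.MEM+sll.ALU @i3+i4  | pair
4. mul.MUL+or.ALU @i5+i6  | pair
5. st.MEM+add.ALU @i7+i8  | pair
6. or.ALU @i9  | RAW r1
7. add.ALU+beq.BR @i10+i11  | pair
8. sub.ALU+xor.ALU @i12+i13  | pair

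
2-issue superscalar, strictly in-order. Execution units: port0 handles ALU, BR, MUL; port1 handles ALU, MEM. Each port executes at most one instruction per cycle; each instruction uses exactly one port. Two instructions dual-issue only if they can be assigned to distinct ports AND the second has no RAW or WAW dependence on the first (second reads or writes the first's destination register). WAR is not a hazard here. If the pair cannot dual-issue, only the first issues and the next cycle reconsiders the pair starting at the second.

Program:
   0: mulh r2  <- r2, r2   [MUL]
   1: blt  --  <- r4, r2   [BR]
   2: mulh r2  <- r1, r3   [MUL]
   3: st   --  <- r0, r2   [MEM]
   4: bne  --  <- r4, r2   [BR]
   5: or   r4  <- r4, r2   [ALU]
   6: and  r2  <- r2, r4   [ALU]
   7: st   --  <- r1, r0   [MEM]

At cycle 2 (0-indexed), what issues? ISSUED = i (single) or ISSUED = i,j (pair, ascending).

ISSUED = 2

0. mulh.MUL @i0  | no-port MUL/BR
1. blt.BR @i1  | no-port BR/MUL
2. mulh.MUL @i2  | RAW r2
3. st.MEM/bne.BR @i3+i4  | pair
4. or.ALU @i5  | RAW r4
5. and.ALU/st.MEM @i6+i7  | pair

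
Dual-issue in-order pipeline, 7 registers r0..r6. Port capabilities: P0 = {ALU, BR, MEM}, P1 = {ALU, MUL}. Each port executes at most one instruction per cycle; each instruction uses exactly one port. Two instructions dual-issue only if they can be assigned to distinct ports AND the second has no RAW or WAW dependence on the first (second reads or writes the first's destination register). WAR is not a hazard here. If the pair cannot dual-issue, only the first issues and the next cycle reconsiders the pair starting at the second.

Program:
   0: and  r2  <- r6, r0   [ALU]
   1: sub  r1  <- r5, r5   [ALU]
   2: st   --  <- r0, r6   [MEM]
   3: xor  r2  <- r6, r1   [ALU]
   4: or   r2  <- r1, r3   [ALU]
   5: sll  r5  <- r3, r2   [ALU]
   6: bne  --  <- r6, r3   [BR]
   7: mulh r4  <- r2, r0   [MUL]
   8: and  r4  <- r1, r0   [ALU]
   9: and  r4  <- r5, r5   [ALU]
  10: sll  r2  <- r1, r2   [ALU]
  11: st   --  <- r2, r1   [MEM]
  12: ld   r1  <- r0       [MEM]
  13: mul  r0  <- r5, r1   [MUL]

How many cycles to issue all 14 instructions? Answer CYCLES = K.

CYCLES = 10

t=0 i0+i1:and;sub ; 2-wide
t=1 i2+i3:st;xor ; 2-wide
t=2 i4:or ; RAW r2
t=3 i5+i6:sll;bne ; 2-wide
t=4 i7:mulh ; WAW r4
t=5 i8:and ; WAW r4
t=6 i9+i10:and;sll ; 2-wide
t=7 i11:st ; no-port MEM/MEM
t=8 i12:ld ; RAW r1
t=9 i13:mul ; tail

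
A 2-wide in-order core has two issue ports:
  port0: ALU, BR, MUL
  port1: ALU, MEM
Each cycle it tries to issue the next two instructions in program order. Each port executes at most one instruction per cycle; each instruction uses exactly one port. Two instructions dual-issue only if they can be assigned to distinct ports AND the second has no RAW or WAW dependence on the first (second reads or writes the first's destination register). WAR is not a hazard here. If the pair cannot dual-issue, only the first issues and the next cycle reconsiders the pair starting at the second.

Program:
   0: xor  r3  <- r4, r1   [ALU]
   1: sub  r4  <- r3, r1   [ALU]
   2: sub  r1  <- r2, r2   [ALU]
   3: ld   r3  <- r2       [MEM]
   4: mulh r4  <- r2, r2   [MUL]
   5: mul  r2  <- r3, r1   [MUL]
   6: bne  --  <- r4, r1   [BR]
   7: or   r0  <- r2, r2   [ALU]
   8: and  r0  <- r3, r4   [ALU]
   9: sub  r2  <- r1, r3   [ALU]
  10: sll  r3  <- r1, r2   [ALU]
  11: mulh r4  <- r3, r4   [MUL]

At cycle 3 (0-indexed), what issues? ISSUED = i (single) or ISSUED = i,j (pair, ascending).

c0: i0 xor  RAW r3
c1: i1,i2 sub+sub  dual
c2: i3,i4 ld+mulh  dual
c3: i5 mul  no-port MUL/BR
c4: i6,i7 bne+or  dual
c5: i8,i9 and+sub  dual
c6: i10 sll  RAW r3
c7: i11 mulh  tail

ISSUED = 5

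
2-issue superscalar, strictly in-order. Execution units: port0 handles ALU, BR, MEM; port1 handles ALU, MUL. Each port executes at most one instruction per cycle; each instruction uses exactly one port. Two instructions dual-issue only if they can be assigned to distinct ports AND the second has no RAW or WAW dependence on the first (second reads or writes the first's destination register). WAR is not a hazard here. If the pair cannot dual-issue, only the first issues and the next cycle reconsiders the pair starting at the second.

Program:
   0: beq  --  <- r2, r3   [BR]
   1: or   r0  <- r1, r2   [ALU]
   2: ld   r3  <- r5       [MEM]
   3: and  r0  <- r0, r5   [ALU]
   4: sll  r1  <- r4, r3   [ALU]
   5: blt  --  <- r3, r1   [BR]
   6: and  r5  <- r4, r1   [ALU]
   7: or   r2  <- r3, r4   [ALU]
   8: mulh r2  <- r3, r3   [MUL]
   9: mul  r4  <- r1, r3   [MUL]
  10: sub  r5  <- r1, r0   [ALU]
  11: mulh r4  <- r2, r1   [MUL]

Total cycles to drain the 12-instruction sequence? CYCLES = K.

  cy0 -> i0+i1 (beq.BR;or.ALU) dual
  cy1 -> i2+i3 (ld.MEM;and.ALU) dual
  cy2 -> i4 (sll.ALU) RAW r1
  cy3 -> i5+i6 (blt.BR;and.ALU) dual
  cy4 -> i7 (or.ALU) WAW r2
  cy5 -> i8 (mulh.MUL) no-port MUL/MUL
  cy6 -> i9+i10 (mul.MUL;sub.ALU) dual
  cy7 -> i11 (mulh.MUL) tail

CYCLES = 8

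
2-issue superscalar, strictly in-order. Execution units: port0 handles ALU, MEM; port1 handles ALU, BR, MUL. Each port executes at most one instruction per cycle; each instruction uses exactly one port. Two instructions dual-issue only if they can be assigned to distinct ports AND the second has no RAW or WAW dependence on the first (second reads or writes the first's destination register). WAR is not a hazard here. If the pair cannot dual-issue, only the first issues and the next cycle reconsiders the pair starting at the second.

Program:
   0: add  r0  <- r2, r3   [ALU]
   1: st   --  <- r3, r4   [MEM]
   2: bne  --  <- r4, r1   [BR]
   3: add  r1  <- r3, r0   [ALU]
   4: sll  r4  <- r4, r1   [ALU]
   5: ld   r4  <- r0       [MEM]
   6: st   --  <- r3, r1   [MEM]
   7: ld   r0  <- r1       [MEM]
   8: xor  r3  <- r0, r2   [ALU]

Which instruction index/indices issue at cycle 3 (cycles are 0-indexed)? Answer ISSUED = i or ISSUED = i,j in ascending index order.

c0: i0+i1 add.ALU/st.MEM  2-wide
c1: i2+i3 bne.BR/add.ALU  2-wide
c2: i4 sll.ALU  WAW r4
c3: i5 ld.MEM  no-port MEM/MEM
c4: i6 st.MEM  no-port MEM/MEM
c5: i7 ld.MEM  RAW r0
c6: i8 xor.ALU  tail

ISSUED = 5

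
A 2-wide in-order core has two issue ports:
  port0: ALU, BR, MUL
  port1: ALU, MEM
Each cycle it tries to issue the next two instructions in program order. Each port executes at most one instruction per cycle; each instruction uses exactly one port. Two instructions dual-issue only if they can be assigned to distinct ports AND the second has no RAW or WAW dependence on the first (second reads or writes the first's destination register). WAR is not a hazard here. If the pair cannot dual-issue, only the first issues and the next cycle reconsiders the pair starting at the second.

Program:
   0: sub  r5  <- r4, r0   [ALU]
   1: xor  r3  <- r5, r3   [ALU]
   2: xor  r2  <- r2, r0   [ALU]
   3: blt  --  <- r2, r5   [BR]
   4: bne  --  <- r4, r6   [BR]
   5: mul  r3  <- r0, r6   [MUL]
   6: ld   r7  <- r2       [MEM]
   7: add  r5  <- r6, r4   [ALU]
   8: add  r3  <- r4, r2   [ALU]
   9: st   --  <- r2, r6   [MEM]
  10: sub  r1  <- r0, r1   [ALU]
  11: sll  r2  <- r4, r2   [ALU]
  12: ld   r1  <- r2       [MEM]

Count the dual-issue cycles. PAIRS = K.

PAIRS = 4

c0: i0 sub.ALU  RAW r5
c1: i1&i2 xor.ALU/xor.ALU  pair
c2: i3 blt.BR  no-port BR/BR
c3: i4 bne.BR  no-port BR/MUL
c4: i5&i6 mul.MUL/ld.MEM  pair
c5: i7&i8 add.ALU/add.ALU  pair
c6: i9&i10 st.MEM/sub.ALU  pair
c7: i11 sll.ALU  RAW r2
c8: i12 ld.MEM  tail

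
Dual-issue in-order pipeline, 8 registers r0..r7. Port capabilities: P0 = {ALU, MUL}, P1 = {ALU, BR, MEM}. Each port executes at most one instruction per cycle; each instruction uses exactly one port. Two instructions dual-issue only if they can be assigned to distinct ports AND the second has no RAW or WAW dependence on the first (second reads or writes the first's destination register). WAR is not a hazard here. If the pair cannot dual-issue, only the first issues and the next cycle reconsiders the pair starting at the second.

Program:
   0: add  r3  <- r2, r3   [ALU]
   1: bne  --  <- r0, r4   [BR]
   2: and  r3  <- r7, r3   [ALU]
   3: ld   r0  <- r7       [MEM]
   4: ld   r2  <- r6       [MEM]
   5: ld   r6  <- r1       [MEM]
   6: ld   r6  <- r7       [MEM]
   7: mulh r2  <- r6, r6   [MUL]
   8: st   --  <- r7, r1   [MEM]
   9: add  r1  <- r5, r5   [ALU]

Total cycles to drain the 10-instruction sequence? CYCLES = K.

CYCLES = 7

c0: i0,i1 add;bne  2-wide
c1: i2,i3 and;ld  2-wide
c2: i4 ld  no-port MEM/MEM
c3: i5 ld  no-port MEM/MEM
c4: i6 ld  RAW r6
c5: i7,i8 mulh;st  2-wide
c6: i9 add  tail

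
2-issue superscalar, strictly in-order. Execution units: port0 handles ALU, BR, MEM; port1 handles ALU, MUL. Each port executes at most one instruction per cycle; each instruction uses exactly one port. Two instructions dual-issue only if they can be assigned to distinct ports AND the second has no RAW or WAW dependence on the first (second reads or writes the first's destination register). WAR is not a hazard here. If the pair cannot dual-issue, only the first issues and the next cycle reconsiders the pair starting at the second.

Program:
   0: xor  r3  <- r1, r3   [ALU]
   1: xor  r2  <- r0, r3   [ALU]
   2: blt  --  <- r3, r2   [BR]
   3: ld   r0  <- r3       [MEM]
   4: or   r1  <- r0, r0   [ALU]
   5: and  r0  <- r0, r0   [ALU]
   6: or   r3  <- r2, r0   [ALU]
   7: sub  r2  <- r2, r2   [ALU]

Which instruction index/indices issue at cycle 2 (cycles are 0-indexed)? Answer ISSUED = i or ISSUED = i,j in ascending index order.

ISSUED = 2

[0] i0  xor  -- RAW r3
[1] i1  xor  -- RAW r2
[2] i2  blt  -- no-port BR/MEM
[3] i3  ld  -- RAW r0
[4] i4&i5  or and  -- 2-wide
[5] i6&i7  or sub  -- 2-wide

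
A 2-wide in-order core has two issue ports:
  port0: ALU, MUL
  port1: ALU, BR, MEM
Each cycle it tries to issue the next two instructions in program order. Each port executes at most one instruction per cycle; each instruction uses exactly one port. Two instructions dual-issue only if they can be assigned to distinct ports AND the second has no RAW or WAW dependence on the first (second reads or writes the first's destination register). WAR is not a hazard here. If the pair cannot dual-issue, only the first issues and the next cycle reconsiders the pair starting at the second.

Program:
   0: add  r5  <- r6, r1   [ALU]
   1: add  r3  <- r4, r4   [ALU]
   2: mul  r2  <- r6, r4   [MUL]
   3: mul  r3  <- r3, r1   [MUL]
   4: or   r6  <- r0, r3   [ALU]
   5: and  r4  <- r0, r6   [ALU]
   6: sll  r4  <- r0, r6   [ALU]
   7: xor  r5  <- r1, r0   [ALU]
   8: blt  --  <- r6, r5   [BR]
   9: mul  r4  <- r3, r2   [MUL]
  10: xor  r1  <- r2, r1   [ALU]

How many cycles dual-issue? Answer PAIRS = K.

PAIRS = 3

0. add/add @i0&i1  | pair
1. mul @i2  | no-port MUL/MUL
2. mul @i3  | RAW r3
3. or @i4  | RAW r6
4. and @i5  | WAW r4
5. sll/xor @i6&i7  | pair
6. blt/mul @i8&i9  | pair
7. xor @i10  | tail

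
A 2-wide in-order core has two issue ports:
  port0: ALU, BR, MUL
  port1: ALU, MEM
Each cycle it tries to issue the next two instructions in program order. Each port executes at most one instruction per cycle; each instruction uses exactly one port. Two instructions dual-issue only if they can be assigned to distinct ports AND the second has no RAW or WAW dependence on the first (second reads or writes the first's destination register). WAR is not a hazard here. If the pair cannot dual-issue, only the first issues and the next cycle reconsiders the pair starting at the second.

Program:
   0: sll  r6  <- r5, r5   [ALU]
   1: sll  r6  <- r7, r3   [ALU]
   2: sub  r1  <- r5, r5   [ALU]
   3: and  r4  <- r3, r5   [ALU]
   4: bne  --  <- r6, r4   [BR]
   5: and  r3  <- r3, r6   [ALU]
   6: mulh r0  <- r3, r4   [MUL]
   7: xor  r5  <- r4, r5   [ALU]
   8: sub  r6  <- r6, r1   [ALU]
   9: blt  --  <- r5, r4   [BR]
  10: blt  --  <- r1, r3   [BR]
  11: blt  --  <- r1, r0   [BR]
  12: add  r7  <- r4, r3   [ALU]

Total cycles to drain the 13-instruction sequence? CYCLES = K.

0. sll.ALU @i0  | WAW r6
1. sll.ALU/sub.ALU @i1+i2  | pair
2. and.ALU @i3  | RAW r4
3. bne.BR/and.ALU @i4+i5  | pair
4. mulh.MUL/xor.ALU @i6+i7  | pair
5. sub.ALU/blt.BR @i8+i9  | pair
6. blt.BR @i10  | no-port BR/BR
7. blt.BR/add.ALU @i11+i12  | pair

CYCLES = 8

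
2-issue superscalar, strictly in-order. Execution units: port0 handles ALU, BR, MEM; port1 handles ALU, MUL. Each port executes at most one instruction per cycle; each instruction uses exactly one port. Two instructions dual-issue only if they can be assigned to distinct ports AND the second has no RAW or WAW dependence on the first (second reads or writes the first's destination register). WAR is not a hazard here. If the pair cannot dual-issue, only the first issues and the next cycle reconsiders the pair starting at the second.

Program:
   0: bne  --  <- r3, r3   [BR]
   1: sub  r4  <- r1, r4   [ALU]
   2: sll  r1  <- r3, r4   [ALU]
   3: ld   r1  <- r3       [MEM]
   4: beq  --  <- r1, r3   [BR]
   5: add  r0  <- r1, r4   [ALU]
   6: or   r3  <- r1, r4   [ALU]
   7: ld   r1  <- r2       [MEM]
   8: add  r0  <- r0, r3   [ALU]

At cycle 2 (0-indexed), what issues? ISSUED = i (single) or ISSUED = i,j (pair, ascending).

ISSUED = 3

t=0 i0+i1:bne.BR;sub.ALU ; 2-wide
t=1 i2:sll.ALU ; WAW r1
t=2 i3:ld.MEM ; no-port MEM/BR
t=3 i4+i5:beq.BR;add.ALU ; 2-wide
t=4 i6+i7:or.ALU;ld.MEM ; 2-wide
t=5 i8:add.ALU ; tail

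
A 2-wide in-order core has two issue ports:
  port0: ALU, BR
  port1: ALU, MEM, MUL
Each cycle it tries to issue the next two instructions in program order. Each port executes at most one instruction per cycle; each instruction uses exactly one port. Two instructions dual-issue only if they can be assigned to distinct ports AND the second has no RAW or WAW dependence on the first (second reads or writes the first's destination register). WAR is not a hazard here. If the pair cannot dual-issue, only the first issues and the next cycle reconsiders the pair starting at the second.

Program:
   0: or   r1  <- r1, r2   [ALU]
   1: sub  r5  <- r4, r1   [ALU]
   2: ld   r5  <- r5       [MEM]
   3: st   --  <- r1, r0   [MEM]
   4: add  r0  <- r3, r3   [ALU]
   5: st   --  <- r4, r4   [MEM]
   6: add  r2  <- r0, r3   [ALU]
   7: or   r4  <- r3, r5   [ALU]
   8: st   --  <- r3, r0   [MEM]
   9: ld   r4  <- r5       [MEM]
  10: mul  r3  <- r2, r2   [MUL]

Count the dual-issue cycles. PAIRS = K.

PAIRS = 3

  cy0 -> i0 (or) RAW r1
  cy1 -> i1 (sub) RAW+WAW r5
  cy2 -> i2 (ld) no-port MEM/MEM
  cy3 -> i3+i4 (st+add) 2-wide
  cy4 -> i5+i6 (st+add) 2-wide
  cy5 -> i7+i8 (or+st) 2-wide
  cy6 -> i9 (ld) no-port MEM/MUL
  cy7 -> i10 (mul) tail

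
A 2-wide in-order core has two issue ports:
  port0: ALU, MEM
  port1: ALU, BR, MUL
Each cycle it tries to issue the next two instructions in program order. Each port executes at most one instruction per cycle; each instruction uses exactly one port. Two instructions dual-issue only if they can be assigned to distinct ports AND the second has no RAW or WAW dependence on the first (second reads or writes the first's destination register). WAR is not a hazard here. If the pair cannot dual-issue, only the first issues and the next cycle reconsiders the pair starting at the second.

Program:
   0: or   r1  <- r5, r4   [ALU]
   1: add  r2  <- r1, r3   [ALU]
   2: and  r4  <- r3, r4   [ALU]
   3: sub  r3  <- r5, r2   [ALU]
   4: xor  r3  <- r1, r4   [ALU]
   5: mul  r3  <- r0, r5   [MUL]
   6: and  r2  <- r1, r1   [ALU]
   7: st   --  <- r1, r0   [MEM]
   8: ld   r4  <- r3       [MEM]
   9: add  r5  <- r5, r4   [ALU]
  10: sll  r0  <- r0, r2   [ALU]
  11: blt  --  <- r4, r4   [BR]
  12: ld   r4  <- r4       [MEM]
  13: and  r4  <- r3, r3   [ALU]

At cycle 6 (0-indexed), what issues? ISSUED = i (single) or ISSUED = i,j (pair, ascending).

0. or @i0  | RAW r1
1. add+and @i1/i2  | 2-wide
2. sub @i3  | WAW r3
3. xor @i4  | WAW r3
4. mul+and @i5/i6  | 2-wide
5. st @i7  | no-port MEM/MEM
6. ld @i8  | RAW r4
7. add+sll @i9/i10  | 2-wide
8. blt+ld @i11/i12  | 2-wide
9. and @i13  | tail

ISSUED = 8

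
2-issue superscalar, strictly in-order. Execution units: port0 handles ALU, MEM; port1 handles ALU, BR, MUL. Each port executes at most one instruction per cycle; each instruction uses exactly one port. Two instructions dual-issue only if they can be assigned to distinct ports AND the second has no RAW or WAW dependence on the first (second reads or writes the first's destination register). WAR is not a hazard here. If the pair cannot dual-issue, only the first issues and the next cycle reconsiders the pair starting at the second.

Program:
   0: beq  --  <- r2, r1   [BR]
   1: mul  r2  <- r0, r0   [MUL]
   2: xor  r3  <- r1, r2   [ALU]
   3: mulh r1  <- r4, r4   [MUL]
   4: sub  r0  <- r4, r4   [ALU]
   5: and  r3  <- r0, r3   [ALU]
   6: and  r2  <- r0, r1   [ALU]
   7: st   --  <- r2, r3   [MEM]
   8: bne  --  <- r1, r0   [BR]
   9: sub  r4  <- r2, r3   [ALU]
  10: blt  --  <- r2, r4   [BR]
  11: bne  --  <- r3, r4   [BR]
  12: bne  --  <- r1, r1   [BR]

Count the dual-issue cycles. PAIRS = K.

#0 head=0: beq.BR i0 no-port BR/MUL
#1 head=1: mul.MUL i1 RAW r2
#2 head=2: xor.ALU;mulh.MUL i2,i3 2-wide
#3 head=4: sub.ALU i4 RAW r0
#4 head=5: and.ALU;and.ALU i5,i6 2-wide
#5 head=7: st.MEM;bne.BR i7,i8 2-wide
#6 head=9: sub.ALU i9 RAW r4
#7 head=10: blt.BR i10 no-port BR/BR
#8 head=11: bne.BR i11 no-port BR/BR
#9 head=12: bne.BR i12 tail

PAIRS = 3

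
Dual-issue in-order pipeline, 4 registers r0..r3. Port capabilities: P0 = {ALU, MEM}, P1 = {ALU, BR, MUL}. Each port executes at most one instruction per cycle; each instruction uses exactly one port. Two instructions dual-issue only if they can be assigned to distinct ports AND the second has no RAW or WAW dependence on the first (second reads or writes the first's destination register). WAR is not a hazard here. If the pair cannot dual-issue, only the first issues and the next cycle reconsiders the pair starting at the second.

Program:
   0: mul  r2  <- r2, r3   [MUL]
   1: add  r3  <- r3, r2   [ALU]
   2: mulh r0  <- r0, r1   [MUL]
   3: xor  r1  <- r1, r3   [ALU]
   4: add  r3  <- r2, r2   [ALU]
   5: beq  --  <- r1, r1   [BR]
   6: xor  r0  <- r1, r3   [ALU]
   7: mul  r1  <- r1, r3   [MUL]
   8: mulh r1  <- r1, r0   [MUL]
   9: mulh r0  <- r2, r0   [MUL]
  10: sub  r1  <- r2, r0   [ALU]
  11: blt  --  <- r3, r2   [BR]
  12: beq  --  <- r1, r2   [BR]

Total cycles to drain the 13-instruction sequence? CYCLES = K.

  cy0 -> i0 (mul.MUL) RAW r2
  cy1 -> i1+i2 (add.ALU/mulh.MUL) 2-wide
  cy2 -> i3+i4 (xor.ALU/add.ALU) 2-wide
  cy3 -> i5+i6 (beq.BR/xor.ALU) 2-wide
  cy4 -> i7 (mul.MUL) no-port MUL/MUL
  cy5 -> i8 (mulh.MUL) no-port MUL/MUL
  cy6 -> i9 (mulh.MUL) RAW r0
  cy7 -> i10+i11 (sub.ALU/blt.BR) 2-wide
  cy8 -> i12 (beq.BR) tail

CYCLES = 9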